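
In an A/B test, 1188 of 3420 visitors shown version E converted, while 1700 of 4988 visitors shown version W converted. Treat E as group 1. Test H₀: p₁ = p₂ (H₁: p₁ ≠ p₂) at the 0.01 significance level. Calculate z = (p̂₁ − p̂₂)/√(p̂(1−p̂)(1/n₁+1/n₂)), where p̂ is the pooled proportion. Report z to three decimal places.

p̂₁ = 1188/3420 = 0.34737, p̂₂ = 1700/4988 = 0.34082.
Pooled p̂ = (1188+1700)/(3420+4988) = 2888/8408 = 0.34348.
SE = √(0.225502 × 0.000492879) = 0.01054.
z = (0.34737 − 0.34082)/0.01054 = 0.00655/0.01054 = 0.621.
p-value = 2·P(Z > 0.621) ≈ 0.5344. With α = 0.01, fail to reject H₀.

z = 0.621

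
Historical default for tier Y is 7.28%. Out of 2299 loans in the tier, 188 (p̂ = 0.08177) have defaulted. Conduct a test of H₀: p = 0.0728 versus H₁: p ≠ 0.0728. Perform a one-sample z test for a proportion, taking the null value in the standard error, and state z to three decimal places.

z = 1.656

p̂ = 188/2299 = 0.081775.
Standard error under H₀: √(0.0728×0.9272/2299) = 0.005419.
z = (0.081775 − 0.0728)/0.005419 = 0.008975/0.005419 = 1.656.
Two-sided p-value ≈ 2·Φ(−1.656) = 0.0977.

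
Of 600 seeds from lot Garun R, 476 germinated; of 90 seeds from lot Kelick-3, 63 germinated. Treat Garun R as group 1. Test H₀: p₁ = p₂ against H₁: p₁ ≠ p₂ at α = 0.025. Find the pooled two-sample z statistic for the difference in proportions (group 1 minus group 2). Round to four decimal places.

p̂₁ = 476/600 ≈ 0.793333, p̂₂ = 63/90 ≈ 0.700000.
Pooled p̂ = (476+63)/(600+90) = 539/690 = 0.781159.
SE = √(0.170949 × 0.0127778) = 0.046737.
z = (0.793333 − 0.700000)/0.046737 = 0.093333/0.046737 = 1.9970.
p-value = 2·P(Z > 1.997) ≈ 0.0458, so at α = 0.025 we fail to reject H₀.

z = 1.9970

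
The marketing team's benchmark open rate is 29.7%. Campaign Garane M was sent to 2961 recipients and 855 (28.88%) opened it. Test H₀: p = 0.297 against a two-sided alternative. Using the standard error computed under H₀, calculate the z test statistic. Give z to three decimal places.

p̂ = 855/2961 = 0.28875.
SE = √(p₀(1−p₀)/n) = √(0.20879/2961) = 0.00840.
z = (0.28875 − 0.297)/0.00840 = -0.00825/0.00840 = -0.982.
Two-sided p-value ≈ 2·Φ(−0.982) = 0.3261.

z = -0.982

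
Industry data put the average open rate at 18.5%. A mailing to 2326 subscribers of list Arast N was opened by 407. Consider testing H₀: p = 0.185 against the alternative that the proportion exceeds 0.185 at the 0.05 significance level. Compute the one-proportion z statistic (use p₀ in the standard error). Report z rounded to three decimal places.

z = -1.245

p̂ = 407/2326 ≈ 0.17498.
SE = √(p₀(1−p₀)/n) = √(0.15077/2326) = 0.00805.
z = (0.17498 − 0.185)/0.00805 = -0.01002/0.00805 = -1.245.
p-value = P(Z > -1.245) ≈ 0.8934; since p > α = 0.05, fail to reject H₀.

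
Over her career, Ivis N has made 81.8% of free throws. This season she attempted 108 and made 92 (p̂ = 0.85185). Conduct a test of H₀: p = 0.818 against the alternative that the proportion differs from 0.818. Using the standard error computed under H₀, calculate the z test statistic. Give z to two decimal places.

z = 0.91

p̂ = 92/108 ≈ 0.8519.
Standard error under H₀: √(0.818×0.182/108) = 0.0371.
z = (0.8519 − 0.818)/0.0371 = 0.0339/0.0371 = 0.91.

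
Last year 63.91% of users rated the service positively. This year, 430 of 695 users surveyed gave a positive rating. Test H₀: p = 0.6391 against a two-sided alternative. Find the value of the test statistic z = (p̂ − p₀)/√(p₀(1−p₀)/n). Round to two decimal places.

p̂ = 430/695 = 0.6187.
SE = √(p₀(1−p₀)/n) = √(0.23065/695) = 0.0182.
z = (0.6187 − 0.6391)/0.0182 = -0.0204/0.0182 = -1.12.
Two-sided p-value ≈ 2·Φ(−1.120) = 0.2629.

z = -1.12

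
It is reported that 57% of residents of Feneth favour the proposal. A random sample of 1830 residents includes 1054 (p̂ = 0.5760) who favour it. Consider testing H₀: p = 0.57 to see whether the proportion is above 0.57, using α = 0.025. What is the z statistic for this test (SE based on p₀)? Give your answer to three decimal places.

z = 0.515

p̂ = 1054/1830 ≈ 0.57596.
Under H₀, SE = √(0.57·0.43/1830) = √(0.000133934) = 0.01157.
z = (0.57596 − 0.57)/0.01157 = 0.00596/0.01157 = 0.515.
p-value = P(Z > 0.515) ≈ 0.3034; since p > α = 0.025, fail to reject H₀.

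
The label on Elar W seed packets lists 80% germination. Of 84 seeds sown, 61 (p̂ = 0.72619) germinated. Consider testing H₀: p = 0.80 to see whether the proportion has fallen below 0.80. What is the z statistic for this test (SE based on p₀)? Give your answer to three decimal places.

z = -1.691

p̂ = 61/84 = 0.72619.
Standard error under H₀: √(0.8×0.2/84) = 0.04364.
z = (0.72619 − 0.8)/0.04364 = -0.07381/0.04364 = -1.691.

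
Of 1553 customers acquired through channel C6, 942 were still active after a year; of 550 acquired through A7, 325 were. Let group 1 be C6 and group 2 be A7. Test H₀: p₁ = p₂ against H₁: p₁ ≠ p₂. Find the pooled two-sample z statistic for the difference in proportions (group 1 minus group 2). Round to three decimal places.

p̂₁ = 942/1553 = 0.60657, p̂₂ = 325/550 = 0.59091.
Pooled p̂ = (942+325)/(1553+550) = 1267/2103 = 0.60247.
SE = √(0.239499 × 0.0024621) = 0.02428.
z = (0.60657 − 0.59091)/0.02428 = 0.01566/0.02428 = 0.645.

z = 0.645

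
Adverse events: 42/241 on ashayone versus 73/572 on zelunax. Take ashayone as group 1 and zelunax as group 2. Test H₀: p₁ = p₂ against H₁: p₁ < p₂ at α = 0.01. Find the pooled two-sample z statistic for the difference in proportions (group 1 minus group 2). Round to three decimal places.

p̂₁ = 42/241 = 0.17427, p̂₂ = 73/572 = 0.12762.
Pooled p̂ = (42+73)/(241+572) = 115/813 = 0.14145.
SE = √(p̂(1−p̂)(1/n₁+1/n₂)) = √(0.14145·0.85855·0.00589763) = √(0.000716225) = 0.02676.
z = (0.17427 − 0.12762)/0.02676 = 0.04665/0.02676 = 1.743.
p-value = P(Z < 1.743) ≈ 0.9593, so at α = 0.01 we fail to reject H₀.

z = 1.743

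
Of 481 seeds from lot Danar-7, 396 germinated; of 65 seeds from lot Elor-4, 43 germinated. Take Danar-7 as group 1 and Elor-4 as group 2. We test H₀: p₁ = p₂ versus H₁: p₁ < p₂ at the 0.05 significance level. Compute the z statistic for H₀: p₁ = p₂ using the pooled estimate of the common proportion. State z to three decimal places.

z = 3.083

p̂₁ = 396/481 = 0.82328, p̂₂ = 43/65 = 0.66154.
Pooled p̂ = (396+43)/(481+65) = 439/546 = 0.80403.
SE = √(p̂(1−p̂)(1/n₁+1/n₂)) = √(0.80403·0.19597·0.0174636) = √(0.00275168) = 0.05246.
z = (0.82328 − 0.66154)/0.05246 = 0.16174/0.05246 = 3.083.
p-value = P(Z < 3.083) ≈ 0.9990; since p > α = 0.05, fail to reject H₀.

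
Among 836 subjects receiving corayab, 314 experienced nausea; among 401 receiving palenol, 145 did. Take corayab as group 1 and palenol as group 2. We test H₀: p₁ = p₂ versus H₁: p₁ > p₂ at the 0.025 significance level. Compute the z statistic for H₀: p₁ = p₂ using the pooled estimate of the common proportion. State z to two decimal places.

p̂₁ = 314/836 ≈ 0.3756, p̂₂ = 145/401 ≈ 0.3616.
Pooled p̂ = (314+145)/(836+401) = 459/1237 = 0.3711.
SE = √(p̂(1−p̂)(1/n₁+1/n₂)) = √(0.3711·0.6289·0.00368994) = √(0.000861136) = 0.0293.
z = (0.3756 − 0.3616)/0.0293 = 0.0140/0.0293 = 0.48.
p-value = P(Z > 0.477) ≈ 0.3166, so at α = 0.025 we fail to reject H₀.

z = 0.48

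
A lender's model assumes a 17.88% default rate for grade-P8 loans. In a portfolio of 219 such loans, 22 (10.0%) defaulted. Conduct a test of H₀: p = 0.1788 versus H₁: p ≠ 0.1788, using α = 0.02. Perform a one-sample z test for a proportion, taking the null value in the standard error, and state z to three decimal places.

p̂ = 22/219 = 0.10046.
Standard error under H₀: √(0.1788×0.8212/219) = 0.02589.
z = (0.10046 − 0.1788)/0.02589 = -0.07834/0.02589 = -3.026.
p-value = 2·P(Z > 3.026) ≈ 0.0025, so at α = 0.02 we reject H₀.

z = -3.026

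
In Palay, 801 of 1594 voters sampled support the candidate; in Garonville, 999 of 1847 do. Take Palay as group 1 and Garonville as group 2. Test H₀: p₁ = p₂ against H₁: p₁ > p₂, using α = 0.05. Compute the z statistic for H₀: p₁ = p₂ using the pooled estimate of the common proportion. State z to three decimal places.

z = -2.247

p̂₁ = 801/1594 ≈ 0.502509, p̂₂ = 999/1847 ≈ 0.540877.
Pooled p̂ = (801+999)/(1594+1847) = 1800/3441 = 0.523104.
SE = √(p̂(1−p̂)(1/n₁+1/n₂)) = √(0.523104·0.476896·0.00116877) = √(0.000291569) = 0.017075.
z = (0.502509 − 0.540877)/0.017075 = -0.038368/0.017075 = -2.247.
p-value = P(Z > -2.247) ≈ 0.9877, so at α = 0.05 we fail to reject H₀.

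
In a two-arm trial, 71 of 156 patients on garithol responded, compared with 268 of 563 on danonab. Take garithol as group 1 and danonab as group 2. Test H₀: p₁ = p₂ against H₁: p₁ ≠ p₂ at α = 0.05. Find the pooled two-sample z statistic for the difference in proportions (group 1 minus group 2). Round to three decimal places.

p̂₁ = 71/156 = 0.455128, p̂₂ = 268/563 = 0.476021.
Pooled p̂ = (71+268)/(156+563) = 339/719 = 0.471488.
SE = √(p̂(1−p̂)(1/n₁+1/n₂)) = √(0.471488·0.528512·0.00818646) = √(0.00203996) = 0.045166.
z = (0.455128 − 0.476021)/0.045166 = -0.020893/0.045166 = -0.463.
p-value = 2·P(Z > 0.463) ≈ 0.6437, so at α = 0.05 we fail to reject H₀.

z = -0.463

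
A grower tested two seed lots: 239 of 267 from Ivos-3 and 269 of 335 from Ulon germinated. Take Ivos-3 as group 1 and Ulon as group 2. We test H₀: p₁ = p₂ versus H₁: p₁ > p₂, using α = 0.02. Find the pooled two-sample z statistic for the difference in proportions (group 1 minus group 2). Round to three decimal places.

p̂₁ = 239/267 ≈ 0.89513, p̂₂ = 269/335 ≈ 0.80299.
Pooled p̂ = (239+269)/(267+335) = 508/602 = 0.84385.
SE = √(p̂(1−p̂)(1/n₁+1/n₂)) = √(0.84385·0.15615·0.00673039) = √(0.000886827) = 0.02978.
z = (0.89513 − 0.80299)/0.02978 = 0.09214/0.02978 = 3.094.
p-value = P(Z > 3.094) ≈ 0.0010. With α = 0.02, reject H₀.

z = 3.094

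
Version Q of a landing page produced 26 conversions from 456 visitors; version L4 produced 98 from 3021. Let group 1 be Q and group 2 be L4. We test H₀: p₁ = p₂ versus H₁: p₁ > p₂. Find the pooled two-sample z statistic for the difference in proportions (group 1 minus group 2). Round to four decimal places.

p̂₁ = 26/456 = 0.057018, p̂₂ = 98/3021 = 0.032440.
Pooled p̂ = (26+98)/(456+3021) = 124/3477 = 0.035663.
SE = √(0.0343911 × 0.002524) = 0.009317.
z = (0.057018 − 0.032440)/0.009317 = 0.024578/0.009317 = 2.6380.
p-value = P(Z > 2.638) ≈ 0.0042.

z = 2.6380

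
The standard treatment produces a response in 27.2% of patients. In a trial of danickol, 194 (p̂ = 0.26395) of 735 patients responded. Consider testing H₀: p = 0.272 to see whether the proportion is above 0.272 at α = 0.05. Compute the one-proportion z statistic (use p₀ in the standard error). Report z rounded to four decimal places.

z = -0.4907

p̂ = 194/735 ≈ 0.263946.
Under H₀, SE = √(0.272·0.728/735) = √(0.00026941) = 0.016414.
z = (0.263946 − 0.272)/0.016414 = -0.008054/0.016414 = -0.4907.
p-value = P(Z > -0.491) ≈ 0.6882. With α = 0.05, fail to reject H₀.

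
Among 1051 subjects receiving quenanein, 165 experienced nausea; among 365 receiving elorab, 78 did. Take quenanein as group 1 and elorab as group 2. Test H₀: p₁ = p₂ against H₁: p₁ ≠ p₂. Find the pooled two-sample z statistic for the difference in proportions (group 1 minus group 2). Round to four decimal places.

p̂₁ = 165/1051 ≈ 0.1569933, p̂₂ = 78/365 ≈ 0.2136986.
Pooled p̂ = (165+78)/(1051+365) = 243/1416 = 0.1716102.
SE = √(0.14216 × 0.0036912) = 0.0229072.
z = (0.1569933 − 0.2136986)/0.0229072 = -0.0567053/0.0229072 = -2.4754.

z = -2.4754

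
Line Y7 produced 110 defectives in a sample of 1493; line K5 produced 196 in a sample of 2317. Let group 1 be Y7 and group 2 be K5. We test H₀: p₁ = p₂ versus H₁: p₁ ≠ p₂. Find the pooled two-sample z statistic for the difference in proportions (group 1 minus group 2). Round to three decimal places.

z = -1.210

p̂₁ = 110/1493 = 0.07368, p̂₂ = 196/2317 = 0.08459.
Pooled p̂ = (110+196)/(1493+2317) = 306/3810 = 0.08031.
SE = √(0.0738645 × 0.00110138) = 0.00902.
z = (0.07368 − 0.08459)/0.00902 = -0.01091/0.00902 = -1.210.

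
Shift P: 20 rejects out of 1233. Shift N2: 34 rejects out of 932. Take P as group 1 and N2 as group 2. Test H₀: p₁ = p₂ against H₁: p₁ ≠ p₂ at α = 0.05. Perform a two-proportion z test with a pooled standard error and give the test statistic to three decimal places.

p̂₁ = 20/1233 = 0.01622, p̂₂ = 34/932 = 0.03648.
Pooled p̂ = (20+34)/(1233+932) = 54/2165 = 0.02494.
SE = √(p̂(1−p̂)(1/n₁+1/n₂)) = √(0.02494·0.97506·0.00188399) = √(4.58189e-05) = 0.00677.
z = (0.01622 − 0.03648)/0.00677 = -0.02026/0.00677 = -2.993.
Two-sided p-value ≈ 2·Φ(−2.993) = 0.0028. With α = 0.05, reject H₀.

z = -2.993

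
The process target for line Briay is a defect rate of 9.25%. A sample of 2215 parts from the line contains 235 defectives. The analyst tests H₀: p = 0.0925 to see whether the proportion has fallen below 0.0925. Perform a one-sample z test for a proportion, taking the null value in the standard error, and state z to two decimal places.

p̂ = 235/2215 ≈ 0.10609.
Under H₀, SE = √(0.0925·0.9075/2215) = √(3.78979e-05) = 0.00616.
z = (0.10609 − 0.0925)/0.00616 = 0.01359/0.00616 = 2.21.

z = 2.21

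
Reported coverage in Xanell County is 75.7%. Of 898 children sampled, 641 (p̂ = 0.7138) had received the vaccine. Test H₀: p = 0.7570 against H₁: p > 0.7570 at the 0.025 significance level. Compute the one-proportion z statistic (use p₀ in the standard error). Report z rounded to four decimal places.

p̂ = 641/898 = 0.7138085.
SE = √(p₀(1−p₀)/n) = √(0.18395/898) = 0.0143124.
z = (0.7138085 − 0.757)/0.0143124 = -0.0431915/0.0143124 = -3.0178.
p-value = P(Z > -3.018) ≈ 0.9987, so at α = 0.025 we fail to reject H₀.

z = -3.0178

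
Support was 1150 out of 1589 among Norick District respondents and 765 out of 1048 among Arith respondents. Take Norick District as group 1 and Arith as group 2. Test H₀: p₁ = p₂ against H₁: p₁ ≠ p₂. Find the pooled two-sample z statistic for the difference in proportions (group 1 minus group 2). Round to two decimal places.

p̂₁ = 1150/1589 = 0.72373, p̂₂ = 765/1048 = 0.72996.
Pooled p̂ = (1150+765)/(1589+1048) = 1915/2637 = 0.72620.
SE = √(p̂(1−p̂)(1/n₁+1/n₂)) = √(0.72620·0.27380·0.00158353) = √(0.000314855) = 0.01774.
z = (0.72373 − 0.72996)/0.01774 = -0.00623/0.01774 = -0.35.

z = -0.35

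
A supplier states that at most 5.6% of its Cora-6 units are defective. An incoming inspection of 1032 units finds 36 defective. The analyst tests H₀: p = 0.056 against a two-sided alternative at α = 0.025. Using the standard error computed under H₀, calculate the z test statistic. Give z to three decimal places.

z = -2.950

p̂ = 36/1032 ≈ 0.03488.
Standard error under H₀: √(0.056×0.944/1032) = 0.00716.
z = (0.03488 − 0.056)/0.00716 = -0.02112/0.00716 = -2.950.
p-value = 2·P(Z > 2.950) ≈ 0.0032. With α = 0.025, reject H₀.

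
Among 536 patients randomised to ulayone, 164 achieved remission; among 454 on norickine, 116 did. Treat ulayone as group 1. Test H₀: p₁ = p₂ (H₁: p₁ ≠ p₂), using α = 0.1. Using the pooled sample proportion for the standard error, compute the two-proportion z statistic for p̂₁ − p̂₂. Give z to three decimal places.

p̂₁ = 164/536 = 0.305970, p̂₂ = 116/454 = 0.255507.
Pooled p̂ = (164+116)/(536+454) = 280/990 = 0.282828.
SE = √(p̂(1−p̂)(1/n₁+1/n₂)) = √(0.282828·0.717172·0.00406831) = √(0.000825203) = 0.028726.
z = (0.305970 − 0.255507)/0.028726 = 0.050463/0.028726 = 1.757.
Two-sided p-value ≈ 2·Φ(−1.757) = 0.0790, so at α = 0.1 we reject H₀.

z = 1.757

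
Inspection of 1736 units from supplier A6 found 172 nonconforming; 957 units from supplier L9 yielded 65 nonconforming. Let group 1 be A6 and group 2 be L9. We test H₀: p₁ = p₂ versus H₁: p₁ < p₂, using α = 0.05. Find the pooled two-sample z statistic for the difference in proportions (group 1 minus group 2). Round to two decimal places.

p̂₁ = 172/1736 = 0.09908, p̂₂ = 65/957 = 0.06792.
Pooled p̂ = (172+65)/(1736+957) = 237/2693 = 0.08801.
SE = √(0.0802609 × 0.00162097) = 0.01141.
z = (0.09908 − 0.06792)/0.01141 = 0.03116/0.01141 = 2.73.
p-value = P(Z < 2.732) ≈ 0.9968, so at α = 0.05 we fail to reject H₀.

z = 2.73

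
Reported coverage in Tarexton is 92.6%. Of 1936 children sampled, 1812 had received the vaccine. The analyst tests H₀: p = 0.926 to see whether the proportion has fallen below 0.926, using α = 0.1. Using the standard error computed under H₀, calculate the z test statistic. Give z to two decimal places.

p̂ = 1812/1936 ≈ 0.93595.
Standard error under H₀: √(0.926×0.074/1936) = 0.00595.
z = (0.93595 − 0.926)/0.00595 = 0.00995/0.00595 = 1.67.
p-value = P(Z < 1.673) ≈ 0.9528. With α = 0.1, fail to reject H₀.

z = 1.67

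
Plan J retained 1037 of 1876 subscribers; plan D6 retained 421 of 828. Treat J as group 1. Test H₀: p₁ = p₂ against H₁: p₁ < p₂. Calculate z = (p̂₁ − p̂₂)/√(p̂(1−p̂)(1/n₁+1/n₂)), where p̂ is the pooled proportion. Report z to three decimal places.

p̂₁ = 1037/1876 ≈ 0.55277, p̂₂ = 421/828 ≈ 0.50845.
Pooled p̂ = (1037+421)/(1876+828) = 1458/2704 = 0.53920.
SE = √(0.248463 × 0.00174078) = 0.02080.
z = (0.55277 − 0.50845)/0.02080 = 0.04432/0.02080 = 2.131.
p-value = P(Z < 2.131) ≈ 0.9835.

z = 2.131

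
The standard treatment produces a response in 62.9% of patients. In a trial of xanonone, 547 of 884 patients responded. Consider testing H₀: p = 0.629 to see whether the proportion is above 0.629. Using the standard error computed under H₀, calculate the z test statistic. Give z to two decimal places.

z = -0.63

p̂ = 547/884 ≈ 0.6188.
Under H₀, SE = √(0.629·0.371/884) = √(0.000263981) = 0.0162.
z = (0.6188 − 0.629)/0.0162 = -0.0102/0.0162 = -0.63.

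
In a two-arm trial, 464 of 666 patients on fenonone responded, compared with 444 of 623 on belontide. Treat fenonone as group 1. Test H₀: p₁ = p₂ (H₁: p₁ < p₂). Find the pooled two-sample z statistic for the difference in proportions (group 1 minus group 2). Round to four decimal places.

p̂₁ = 464/666 ≈ 0.696697, p̂₂ = 444/623 ≈ 0.712681.
Pooled p̂ = (464+444)/(666+623) = 908/1289 = 0.704422.
SE = √(p̂(1−p̂)(1/n₁+1/n₂)) = √(0.704422·0.295578·0.00310664) = √(0.000646838) = 0.025433.
z = (0.696697 − 0.712681)/0.025433 = -0.015984/0.025433 = -0.6285.
p-value = P(Z < -0.628) ≈ 0.2648.

z = -0.6285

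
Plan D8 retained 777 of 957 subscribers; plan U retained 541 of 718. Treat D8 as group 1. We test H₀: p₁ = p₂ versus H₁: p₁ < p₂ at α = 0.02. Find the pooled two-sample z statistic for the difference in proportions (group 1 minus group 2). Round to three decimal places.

z = 2.890

p̂₁ = 777/957 = 0.81191, p̂₂ = 541/718 = 0.75348.
Pooled p̂ = (777+541)/(957+718) = 1318/1675 = 0.78687.
SE = √(0.167708 × 0.00243769) = 0.02022.
z = (0.81191 − 0.75348)/0.02022 = 0.05843/0.02022 = 2.890.
p-value = P(Z < 2.890) ≈ 0.9981; since p > α = 0.02, fail to reject H₀.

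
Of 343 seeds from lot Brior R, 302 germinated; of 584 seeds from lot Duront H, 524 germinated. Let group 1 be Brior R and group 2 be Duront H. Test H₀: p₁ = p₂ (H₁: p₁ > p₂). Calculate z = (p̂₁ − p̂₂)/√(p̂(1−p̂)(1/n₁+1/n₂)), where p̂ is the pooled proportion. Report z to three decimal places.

z = -0.792

p̂₁ = 302/343 = 0.88047, p̂₂ = 524/584 = 0.89726.
Pooled p̂ = (302+524)/(343+584) = 826/927 = 0.89105.
SE = √(p̂(1−p̂)(1/n₁+1/n₂)) = √(0.89105·0.10895·0.00462778) = √(0.000449278) = 0.02120.
z = (0.88047 − 0.89726)/0.02120 = -0.01679/0.02120 = -0.792.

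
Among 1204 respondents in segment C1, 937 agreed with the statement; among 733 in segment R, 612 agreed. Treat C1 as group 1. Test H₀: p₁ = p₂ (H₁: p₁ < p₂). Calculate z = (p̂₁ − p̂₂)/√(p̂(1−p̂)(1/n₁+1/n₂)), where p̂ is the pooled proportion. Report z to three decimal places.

z = -3.023

p̂₁ = 937/1204 ≈ 0.77824, p̂₂ = 612/733 ≈ 0.83492.
Pooled p̂ = (937+612)/(1204+733) = 1549/1937 = 0.79969.
SE = √(0.160186 × 0.00219482) = 0.01875.
z = (0.77824 − 0.83492)/0.01875 = -0.05668/0.01875 = -3.023.
p-value = P(Z < -3.023) ≈ 0.0013.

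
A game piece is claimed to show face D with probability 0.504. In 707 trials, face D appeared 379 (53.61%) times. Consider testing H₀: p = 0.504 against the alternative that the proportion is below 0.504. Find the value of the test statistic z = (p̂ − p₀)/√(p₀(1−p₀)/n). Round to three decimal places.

p̂ = 379/707 ≈ 0.536068.
Standard error under H₀: √(0.504×0.496/707) = 0.018804.
z = (0.536068 − 0.504)/0.018804 = 0.032068/0.018804 = 1.705.
p-value = P(Z < 1.705) ≈ 0.9559.

z = 1.705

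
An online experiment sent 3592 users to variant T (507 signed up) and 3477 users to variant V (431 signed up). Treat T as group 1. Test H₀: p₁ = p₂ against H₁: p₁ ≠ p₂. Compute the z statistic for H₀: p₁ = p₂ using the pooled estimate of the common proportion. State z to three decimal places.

z = 2.130

p̂₁ = 507/3592 = 0.14115, p̂₂ = 431/3477 = 0.12396.
Pooled p̂ = (507+431)/(3592+3477) = 938/7069 = 0.13269.
SE = √(0.115085 × 0.000566001) = 0.00807.
z = (0.14115 − 0.12396)/0.00807 = 0.01719/0.00807 = 2.130.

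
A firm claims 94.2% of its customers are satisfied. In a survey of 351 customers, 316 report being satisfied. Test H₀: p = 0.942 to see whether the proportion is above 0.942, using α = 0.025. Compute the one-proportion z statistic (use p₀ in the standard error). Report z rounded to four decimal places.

z = -3.3435

p̂ = 316/351 ≈ 0.9002849.
Standard error under H₀: √(0.942×0.058/351) = 0.0124763.
z = (0.9002849 − 0.942)/0.0124763 = -0.0417151/0.0124763 = -3.3435.
p-value = P(Z > -3.344) ≈ 0.9996, so at α = 0.025 we fail to reject H₀.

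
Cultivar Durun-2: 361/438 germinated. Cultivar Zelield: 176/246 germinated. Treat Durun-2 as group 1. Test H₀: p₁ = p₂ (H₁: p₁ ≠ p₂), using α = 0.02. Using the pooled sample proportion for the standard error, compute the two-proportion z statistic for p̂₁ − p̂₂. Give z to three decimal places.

p̂₁ = 361/438 ≈ 0.82420, p̂₂ = 176/246 ≈ 0.71545.
Pooled p̂ = (361+176)/(438+246) = 537/684 = 0.78509.
SE = √(p̂(1−p̂)(1/n₁+1/n₂)) = √(0.78509·0.21491·0.00634815) = √(0.00107109) = 0.03273.
z = (0.82420 − 0.71545)/0.03273 = 0.10875/0.03273 = 3.323.
p-value = 2·P(Z > 3.323) ≈ 0.0009, so at α = 0.02 we reject H₀.

z = 3.323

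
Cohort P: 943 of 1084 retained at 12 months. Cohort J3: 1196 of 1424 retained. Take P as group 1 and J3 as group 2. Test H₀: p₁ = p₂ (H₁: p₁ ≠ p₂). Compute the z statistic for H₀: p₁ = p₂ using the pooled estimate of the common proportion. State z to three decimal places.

p̂₁ = 943/1084 ≈ 0.86993, p̂₂ = 1196/1424 ≈ 0.83989.
Pooled p̂ = (943+1196)/(1084+1424) = 2139/2508 = 0.85287.
SE = √(p̂(1−p̂)(1/n₁+1/n₂)) = √(0.85287·0.14713·0.00162476) = √(0.000203878) = 0.01428.
z = (0.86993 − 0.83989)/0.01428 = 0.03004/0.01428 = 2.104.

z = 2.104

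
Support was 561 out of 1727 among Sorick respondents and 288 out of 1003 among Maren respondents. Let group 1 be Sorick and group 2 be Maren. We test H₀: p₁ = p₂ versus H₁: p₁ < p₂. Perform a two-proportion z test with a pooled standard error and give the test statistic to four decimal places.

z = 2.0516

p̂₁ = 561/1727 = 0.324841, p̂₂ = 288/1003 = 0.287139.
Pooled p̂ = (561+288)/(1727+1003) = 849/2730 = 0.310989.
SE = √(0.214275 × 0.00157605) = 0.018377.
z = (0.324841 − 0.287139)/0.018377 = 0.037702/0.018377 = 2.0516.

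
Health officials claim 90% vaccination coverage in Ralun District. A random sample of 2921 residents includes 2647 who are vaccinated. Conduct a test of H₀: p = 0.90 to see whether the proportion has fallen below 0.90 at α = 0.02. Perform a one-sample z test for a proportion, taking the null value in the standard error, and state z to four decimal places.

p̂ = 2647/2921 = 0.9061965.
SE = √(p₀(1−p₀)/n) = √(0.09/2921) = 0.0055508.
z = (0.9061965 − 0.9)/0.0055508 = 0.0061965/0.0055508 = 1.1163.
p-value = P(Z < 1.116) ≈ 0.8679, so at α = 0.02 we fail to reject H₀.

z = 1.1163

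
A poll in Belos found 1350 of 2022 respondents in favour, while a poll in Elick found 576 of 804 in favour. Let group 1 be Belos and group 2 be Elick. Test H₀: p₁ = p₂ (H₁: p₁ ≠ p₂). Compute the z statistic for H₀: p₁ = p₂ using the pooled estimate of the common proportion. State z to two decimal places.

z = -2.51

p̂₁ = 1350/2022 ≈ 0.6677, p̂₂ = 576/804 ≈ 0.7164.
Pooled p̂ = (1350+576)/(2022+804) = 1926/2826 = 0.6815.
SE = √(0.217047 × 0.00173834) = 0.0194.
z = (0.6677 − 0.7164)/0.0194 = -0.0487/0.0194 = -2.51.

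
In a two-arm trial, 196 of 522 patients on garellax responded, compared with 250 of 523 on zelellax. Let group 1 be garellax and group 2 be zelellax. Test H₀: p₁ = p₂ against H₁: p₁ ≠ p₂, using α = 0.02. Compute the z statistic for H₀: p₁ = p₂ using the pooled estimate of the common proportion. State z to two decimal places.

p̂₁ = 196/522 ≈ 0.3755, p̂₂ = 250/523 ≈ 0.4780.
Pooled p̂ = (196+250)/(522+523) = 446/1045 = 0.4268.
SE = √(p̂(1−p̂)(1/n₁+1/n₂)) = √(0.4268·0.5732·0.00382775) = √(0.000936425) = 0.0306.
z = (0.3755 − 0.4780)/0.0306 = -0.1025/0.0306 = -3.35.
p-value = 2·P(Z > 3.351) ≈ 0.0008. With α = 0.02, reject H₀.

z = -3.35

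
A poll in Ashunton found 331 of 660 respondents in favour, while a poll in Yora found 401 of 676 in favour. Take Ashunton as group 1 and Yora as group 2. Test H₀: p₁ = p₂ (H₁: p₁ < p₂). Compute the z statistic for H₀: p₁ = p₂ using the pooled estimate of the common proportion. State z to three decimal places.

p̂₁ = 331/660 = 0.501515, p̂₂ = 401/676 = 0.593195.
Pooled p̂ = (331+401)/(660+676) = 732/1336 = 0.547904.
SE = √(0.247705 × 0.00299444) = 0.027235.
z = (0.501515 − 0.593195)/0.027235 = -0.091680/0.027235 = -3.366.
p-value = P(Z < -3.366) ≈ 0.0004.

z = -3.366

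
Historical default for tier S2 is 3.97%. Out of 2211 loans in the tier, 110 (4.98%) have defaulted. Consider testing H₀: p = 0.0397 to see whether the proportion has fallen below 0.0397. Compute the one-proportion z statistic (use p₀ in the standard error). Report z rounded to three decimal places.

p̂ = 110/2211 ≈ 0.049751.
SE = √(p₀(1−p₀)/n) = √(0.038124/2211) = 0.004152.
z = (0.049751 − 0.0397)/0.004152 = 0.010051/0.004152 = 2.421.
p-value = P(Z < 2.421) ≈ 0.9923.

z = 2.421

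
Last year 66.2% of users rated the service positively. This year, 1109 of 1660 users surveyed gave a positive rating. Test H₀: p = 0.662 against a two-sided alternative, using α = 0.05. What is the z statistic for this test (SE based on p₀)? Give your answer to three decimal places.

p̂ = 1109/1660 = 0.66807.
Under H₀, SE = √(0.662·0.338/1660) = √(0.000134793) = 0.01161.
z = (0.66807 − 0.662)/0.01161 = 0.00607/0.01161 = 0.523.
p-value = 2·P(Z > 0.523) ≈ 0.6010; since p > α = 0.05, fail to reject H₀.

z = 0.523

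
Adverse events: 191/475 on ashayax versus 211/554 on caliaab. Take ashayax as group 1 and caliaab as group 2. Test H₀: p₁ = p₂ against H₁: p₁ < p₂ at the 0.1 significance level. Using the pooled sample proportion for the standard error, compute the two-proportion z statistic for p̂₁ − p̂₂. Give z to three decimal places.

p̂₁ = 191/475 = 0.40211, p̂₂ = 211/554 = 0.38087.
Pooled p̂ = (191+211)/(475+554) = 402/1029 = 0.39067.
SE = √(0.238047 × 0.00391032) = 0.03051.
z = (0.40211 − 0.38087)/0.03051 = 0.02124/0.03051 = 0.696.
p-value = P(Z < 0.696) ≈ 0.7568. With α = 0.1, fail to reject H₀.

z = 0.696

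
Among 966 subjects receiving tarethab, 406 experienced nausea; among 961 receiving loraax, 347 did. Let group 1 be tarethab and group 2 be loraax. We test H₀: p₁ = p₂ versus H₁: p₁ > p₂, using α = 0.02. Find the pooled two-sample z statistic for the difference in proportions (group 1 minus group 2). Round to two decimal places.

p̂₁ = 406/966 ≈ 0.42029, p̂₂ = 347/961 ≈ 0.36108.
Pooled p̂ = (406+347)/(966+961) = 753/1927 = 0.39076.
SE = √(0.238067 × 0.00207578) = 0.02223.
z = (0.42029 − 0.36108)/0.02223 = 0.05921/0.02223 = 2.66.
p-value = P(Z > 2.663) ≈ 0.0039; since p < α = 0.02, reject H₀.

z = 2.66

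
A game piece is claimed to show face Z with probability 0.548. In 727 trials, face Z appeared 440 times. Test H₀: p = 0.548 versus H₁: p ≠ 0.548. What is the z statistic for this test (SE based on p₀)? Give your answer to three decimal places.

z = 3.100

p̂ = 440/727 = 0.60523.
SE = √(p₀(1−p₀)/n) = √(0.2477/727) = 0.01846.
z = (0.60523 − 0.548)/0.01846 = 0.05723/0.01846 = 3.100.
Two-sided p-value ≈ 2·Φ(−3.100) = 0.0019.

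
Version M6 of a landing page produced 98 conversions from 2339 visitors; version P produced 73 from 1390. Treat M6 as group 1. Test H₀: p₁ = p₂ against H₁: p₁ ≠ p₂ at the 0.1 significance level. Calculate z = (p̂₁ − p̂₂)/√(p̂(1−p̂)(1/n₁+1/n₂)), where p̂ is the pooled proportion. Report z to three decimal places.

z = -1.499

p̂₁ = 98/2339 ≈ 0.041898, p̂₂ = 73/1390 ≈ 0.052518.
Pooled p̂ = (98+73)/(2339+1390) = 171/3729 = 0.045857.
SE = √(0.043754 × 0.00114696) = 0.007084.
z = (0.041898 − 0.052518)/0.007084 = -0.010620/0.007084 = -1.499.
p-value = 2·P(Z > 1.499) ≈ 0.1338, so at α = 0.1 we fail to reject H₀.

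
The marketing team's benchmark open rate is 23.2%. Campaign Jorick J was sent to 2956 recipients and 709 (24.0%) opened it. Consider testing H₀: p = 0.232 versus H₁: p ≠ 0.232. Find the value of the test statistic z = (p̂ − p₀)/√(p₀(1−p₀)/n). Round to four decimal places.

z = 1.0113

p̂ = 709/2956 = 0.2398512.
SE = √(p₀(1−p₀)/n) = √(0.17818/2956) = 0.0077638.
z = (0.2398512 − 0.232)/0.0077638 = 0.0078512/0.0077638 = 1.0113.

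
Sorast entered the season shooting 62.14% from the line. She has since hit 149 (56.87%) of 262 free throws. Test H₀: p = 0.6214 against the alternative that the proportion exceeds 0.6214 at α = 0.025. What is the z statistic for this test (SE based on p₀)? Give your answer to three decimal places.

z = -1.759

p̂ = 149/262 = 0.568702.
Standard error under H₀: √(0.6214×0.3786/262) = 0.029966.
z = (0.568702 − 0.6214)/0.029966 = -0.052698/0.029966 = -1.759.
p-value = P(Z > -1.759) ≈ 0.9607, so at α = 0.025 we fail to reject H₀.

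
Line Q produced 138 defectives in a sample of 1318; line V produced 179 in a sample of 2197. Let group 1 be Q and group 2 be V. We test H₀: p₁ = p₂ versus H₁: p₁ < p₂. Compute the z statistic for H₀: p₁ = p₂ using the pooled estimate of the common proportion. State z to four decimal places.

p̂₁ = 138/1318 ≈ 0.104704, p̂₂ = 179/2197 ≈ 0.081475.
Pooled p̂ = (138+179)/(1318+2197) = 317/3515 = 0.090185.
SE = √(p̂(1−p̂)(1/n₁+1/n₂)) = √(0.090185·0.909815·0.00121389) = √(9.96017e-05) = 0.009980.
z = (0.104704 − 0.081475)/0.009980 = 0.023229/0.009980 = 2.3276.

z = 2.3276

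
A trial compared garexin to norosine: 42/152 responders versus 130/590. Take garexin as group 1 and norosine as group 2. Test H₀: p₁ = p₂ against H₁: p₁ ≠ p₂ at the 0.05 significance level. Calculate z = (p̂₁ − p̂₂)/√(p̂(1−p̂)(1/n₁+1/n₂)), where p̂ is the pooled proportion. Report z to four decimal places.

z = 1.4583

p̂₁ = 42/152 = 0.276316, p̂₂ = 130/590 = 0.220339.
Pooled p̂ = (42+130)/(152+590) = 172/742 = 0.231806.
SE = √(p̂(1−p̂)(1/n₁+1/n₂)) = √(0.231806·0.768194·0.00827386) = √(0.00147334) = 0.038384.
z = (0.276316 − 0.220339)/0.038384 = 0.055977/0.038384 = 1.4583.
Two-sided p-value ≈ 2·Φ(−1.458) = 0.1447; since p > α = 0.05, fail to reject H₀.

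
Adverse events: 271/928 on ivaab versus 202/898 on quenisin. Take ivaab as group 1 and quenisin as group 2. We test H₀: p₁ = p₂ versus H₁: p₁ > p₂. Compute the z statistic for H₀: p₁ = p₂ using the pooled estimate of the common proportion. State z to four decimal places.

p̂₁ = 271/928 ≈ 0.292026, p̂₂ = 202/898 ≈ 0.224944.
Pooled p̂ = (271+202)/(928+898) = 473/1826 = 0.259036.
SE = √(p̂(1−p̂)(1/n₁+1/n₂)) = √(0.259036·0.740964·0.00219117) = √(0.000420566) = 0.020508.
z = (0.292026 − 0.224944)/0.020508 = 0.067082/0.020508 = 3.2710.
p-value = P(Z > 3.271) ≈ 0.0005.

z = 3.2710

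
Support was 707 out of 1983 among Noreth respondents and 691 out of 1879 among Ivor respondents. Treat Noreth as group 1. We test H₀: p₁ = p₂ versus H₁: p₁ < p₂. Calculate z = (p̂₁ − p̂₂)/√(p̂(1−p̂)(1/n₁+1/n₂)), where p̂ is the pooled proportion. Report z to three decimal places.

p̂₁ = 707/1983 = 0.35653, p̂₂ = 691/1879 = 0.36775.
Pooled p̂ = (707+691)/(1983+1879) = 1398/3862 = 0.36199.
SE = √(p̂(1−p̂)(1/n₁+1/n₂)) = √(0.36199·0.63801·0.00103648) = √(0.000239379) = 0.01547.
z = (0.35653 − 0.36775)/0.01547 = -0.01122/0.01547 = -0.725.

z = -0.725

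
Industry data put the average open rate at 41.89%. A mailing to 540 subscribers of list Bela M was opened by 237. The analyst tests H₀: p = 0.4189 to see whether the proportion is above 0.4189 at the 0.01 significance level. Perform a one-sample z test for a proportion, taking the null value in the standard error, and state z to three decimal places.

z = 0.941

p̂ = 237/540 = 0.438889.
Standard error under H₀: √(0.4189×0.5811/540) = 0.021232.
z = (0.438889 − 0.4189)/0.021232 = 0.019989/0.021232 = 0.941.
p-value = P(Z > 0.941) ≈ 0.1732; since p > α = 0.01, fail to reject H₀.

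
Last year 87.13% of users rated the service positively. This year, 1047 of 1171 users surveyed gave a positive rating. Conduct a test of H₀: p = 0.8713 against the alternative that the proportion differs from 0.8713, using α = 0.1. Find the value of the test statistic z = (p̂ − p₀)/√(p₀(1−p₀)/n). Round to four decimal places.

z = 2.3307

p̂ = 1047/1171 ≈ 0.894108.
Standard error under H₀: √(0.8713×0.1287/1171) = 0.009786.
z = (0.894108 − 0.8713)/0.009786 = 0.022808/0.009786 = 2.3307.
Two-sided p-value ≈ 2·Φ(−2.331) = 0.0198, so at α = 0.1 we reject H₀.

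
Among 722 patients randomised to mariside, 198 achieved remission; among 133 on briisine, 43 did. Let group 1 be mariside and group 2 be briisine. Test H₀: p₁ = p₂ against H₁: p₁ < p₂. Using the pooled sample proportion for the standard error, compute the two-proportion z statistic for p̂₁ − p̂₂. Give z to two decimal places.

p̂₁ = 198/722 ≈ 0.2742, p̂₂ = 43/133 ≈ 0.3233.
Pooled p̂ = (198+43)/(722+133) = 241/855 = 0.2819.
SE = √(0.20242 × 0.00890384) = 0.0425.
z = (0.2742 − 0.3233)/0.0425 = -0.0491/0.0425 = -1.16.
p-value = P(Z < -1.156) ≈ 0.1239.

z = -1.16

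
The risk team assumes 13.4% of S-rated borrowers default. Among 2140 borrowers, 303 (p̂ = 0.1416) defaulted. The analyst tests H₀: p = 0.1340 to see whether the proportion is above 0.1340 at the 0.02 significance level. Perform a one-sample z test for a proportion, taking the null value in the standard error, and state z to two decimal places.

z = 1.03

p̂ = 303/2140 = 0.1416.
Under H₀, SE = √(0.134·0.866/2140) = √(5.42262e-05) = 0.0074.
z = (0.1416 − 0.134)/0.0074 = 0.0076/0.0074 = 1.03.
p-value = P(Z > 1.031) ≈ 0.1514. With α = 0.02, fail to reject H₀.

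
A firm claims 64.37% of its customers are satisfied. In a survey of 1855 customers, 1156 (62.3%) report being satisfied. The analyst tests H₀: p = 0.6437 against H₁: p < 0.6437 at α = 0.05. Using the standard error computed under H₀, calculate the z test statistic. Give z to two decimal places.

z = -1.85

p̂ = 1156/1855 ≈ 0.6232.
Standard error under H₀: √(0.6437×0.3563/1855) = 0.0111.
z = (0.6232 − 0.6437)/0.0111 = -0.0205/0.0111 = -1.85.
p-value = P(Z < -1.845) ≈ 0.0325, so at α = 0.05 we reject H₀.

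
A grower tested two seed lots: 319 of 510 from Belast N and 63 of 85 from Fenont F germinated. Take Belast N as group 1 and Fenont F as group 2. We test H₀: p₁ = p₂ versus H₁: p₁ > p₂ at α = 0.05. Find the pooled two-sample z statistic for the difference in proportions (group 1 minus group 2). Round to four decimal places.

p̂₁ = 319/510 ≈ 0.6254902, p̂₂ = 63/85 ≈ 0.7411765.
Pooled p̂ = (319+63)/(510+85) = 382/595 = 0.6420168.
SE = √(0.229831 × 0.0137255) = 0.0561653.
z = (0.6254902 − 0.7411765)/0.0561653 = -0.1156863/0.0561653 = -2.0597.
p-value = P(Z > -2.060) ≈ 0.9803. With α = 0.05, fail to reject H₀.

z = -2.0597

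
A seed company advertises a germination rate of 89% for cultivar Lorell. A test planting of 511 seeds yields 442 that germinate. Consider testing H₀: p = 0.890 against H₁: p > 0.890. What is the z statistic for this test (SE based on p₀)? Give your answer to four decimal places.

p̂ = 442/511 = 0.864971.
SE = √(p₀(1−p₀)/n) = √(0.0979/511) = 0.013841.
z = (0.864971 − 0.89)/0.013841 = -0.025029/0.013841 = -1.8083.
p-value = P(Z > -1.808) ≈ 0.9647.

z = -1.8083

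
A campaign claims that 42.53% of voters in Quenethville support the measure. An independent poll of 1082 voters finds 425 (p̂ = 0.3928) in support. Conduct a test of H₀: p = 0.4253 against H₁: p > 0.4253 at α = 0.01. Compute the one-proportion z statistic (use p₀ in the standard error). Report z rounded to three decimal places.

z = -2.163

p̂ = 425/1082 ≈ 0.39279.
Under H₀, SE = √(0.4253·0.5747/1082) = √(0.000225896) = 0.01503.
z = (0.39279 − 0.4253)/0.01503 = -0.03251/0.01503 = -2.163.
p-value = P(Z > -2.163) ≈ 0.9847, so at α = 0.01 we fail to reject H₀.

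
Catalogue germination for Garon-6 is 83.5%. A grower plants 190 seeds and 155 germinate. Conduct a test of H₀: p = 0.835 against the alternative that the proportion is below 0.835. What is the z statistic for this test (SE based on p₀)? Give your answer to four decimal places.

z = -0.7134

p̂ = 155/190 ≈ 0.815789.
Standard error under H₀: √(0.835×0.165/190) = 0.026928.
z = (0.815789 − 0.835)/0.026928 = -0.019211/0.026928 = -0.7134.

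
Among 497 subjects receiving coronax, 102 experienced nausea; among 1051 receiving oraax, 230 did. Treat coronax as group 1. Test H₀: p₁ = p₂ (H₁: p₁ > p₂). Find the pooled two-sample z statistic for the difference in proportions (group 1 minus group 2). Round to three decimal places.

p̂₁ = 102/497 = 0.20523, p̂₂ = 230/1051 = 0.21884.
Pooled p̂ = (102+230)/(497+1051) = 332/1548 = 0.21447.
SE = √(0.168473 × 0.00296355) = 0.02234.
z = (0.20523 − 0.21884)/0.02234 = -0.01361/0.02234 = -0.609.
p-value = P(Z > -0.609) ≈ 0.7287.

z = -0.609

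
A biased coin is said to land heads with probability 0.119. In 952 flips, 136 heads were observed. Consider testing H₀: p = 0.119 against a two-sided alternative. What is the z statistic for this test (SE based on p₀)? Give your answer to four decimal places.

z = 2.2734

p̂ = 136/952 ≈ 0.142857.
Standard error under H₀: √(0.119×0.881/952) = 0.010494.
z = (0.142857 − 0.119)/0.010494 = 0.023857/0.010494 = 2.2734.
Two-sided p-value ≈ 2·Φ(−2.273) = 0.0230.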